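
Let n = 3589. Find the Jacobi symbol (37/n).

0

Reciprocity: 37 ≡ 1 and 3589 ≡ 1 (mod 4), so (37/3589) = +(3589/37).
Reduce top mod 37: now compute (0/37).
Top reduces to 0: gcd > 1, so the symbol is 0.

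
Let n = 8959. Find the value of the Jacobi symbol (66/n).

1

Pull out 2: since 8959 ≡ 7 (mod 8), (2/8959) = +1.
Reciprocity: 33 ≡ 1 and 8959 ≡ 3 (mod 4), so (33/8959) = +(8959/33).
Reduce top mod 33: now compute (16/33).
Pull out 2^4: since 33 ≡ 1 (mod 8), (2/33) = +1, so (2/33)^4 = +1.
Reached (1/33) = 1. Collecting the sign flips along the way, the symbol is +1.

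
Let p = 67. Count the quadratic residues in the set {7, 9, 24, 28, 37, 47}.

4

(7/67) = -1 → non-residue.
(9/67) = +1 → QR.
(24/67) = +1 → QR.
(28/67) = -1 → non-residue.
(37/67) = +1 → QR.
(47/67) = +1 → QR.
Total quadratic residues among the 6: 4.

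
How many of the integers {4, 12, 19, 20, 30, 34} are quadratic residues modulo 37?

(4/37) = +1 → QR.
(12/37) = +1 → QR.
(19/37) = -1 → non-residue.
(20/37) = -1 → non-residue.
(30/37) = +1 → QR.
(34/37) = +1 → QR.
Total quadratic residues among the 6: 4.

4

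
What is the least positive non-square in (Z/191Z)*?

(2/191) = +1, so 2 is a residue.
(3/191) = +1, so 3 is a residue.
(4/191) = +1, so 4 is a residue.
(5/191) = +1, so 5 is a residue.
(6/191) = +1, so 6 is a residue.
(7/191) = −1, so 7 is the smallest positive non-residue mod 191.

7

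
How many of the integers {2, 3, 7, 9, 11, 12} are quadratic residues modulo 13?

3

(2/13) = -1 → non-residue.
(3/13) = +1 → QR.
(7/13) = -1 → non-residue.
(9/13) = +1 → QR.
(11/13) = -1 → non-residue.
(12/13) = +1 → QR.
Total quadratic residues among the 6: 3.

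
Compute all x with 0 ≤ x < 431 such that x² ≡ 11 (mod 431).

154, 277

Since 431 ≡ 3 (mod 4), a square root of 11 is 11^((431+1)/4) = 11^108 mod 431.
Repeated squaring: 11^2≡121, 11^4≡418, 11^8≡169, 11^16≡115, 11^32≡295, 11^64≡394 (mod 431).
11^108 = 11^(64+32+8+4) ≡ 277 (mod 431).
Check: 277² = 76729 ≡ 11 (mod 431). The two roots are 154 and 277.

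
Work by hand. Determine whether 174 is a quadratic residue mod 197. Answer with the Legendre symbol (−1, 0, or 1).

1

Pull out 2: since 197 ≡ 5 (mod 8), (2/197) = -1.
Reciprocity: 87 ≡ 3 and 197 ≡ 1 (mod 4), so (87/197) = +(197/87).
Reduce top mod 87: now compute (23/87).
Reciprocity: 23 ≡ 3 and 87 ≡ 3 (mod 4), so (23/87) = −(87/23).
Reduce top mod 23: now compute (18/23).
Pull out 2: since 23 ≡ 7 (mod 8), (2/23) = +1.
Reciprocity: 9 ≡ 1 and 23 ≡ 3 (mod 4), so (9/23) = +(23/9).
Reduce top mod 9: now compute (5/9).
Reciprocity: 5 ≡ 1 and 9 ≡ 1 (mod 4), so (5/9) = +(9/5).
Reduce top mod 5: now compute (4/5).
Pull out 2^2: since 5 ≡ 5 (mod 8), (2/5) = -1, so (2/5)^2 = +1.
Reached (1/5) = 1. Collecting the sign flips along the way, the symbol is +1.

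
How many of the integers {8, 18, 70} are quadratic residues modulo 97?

(8/97) = +1 → QR.
(18/97) = +1 → QR.
(70/97) = +1 → QR.
Total quadratic residues among the 3: 3.

3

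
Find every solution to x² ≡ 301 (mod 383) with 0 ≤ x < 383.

105, 278

Since 383 ≡ 3 (mod 4), a square root of 301 is 301^((383+1)/4) = 301^96 mod 383.
Repeated squaring: 301^2≡213, 301^4≡175, 301^8≡368, 301^16≡225, 301^32≡69, 301^64≡165 (mod 383).
301^96 = 301^(64+32) ≡ 278 (mod 383).
Check: 278² = 77284 ≡ 301 (mod 383). The two roots are 105 and 278.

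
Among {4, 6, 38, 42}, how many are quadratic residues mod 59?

(4/59) = +1 → QR.
(6/59) = -1 → non-residue.
(38/59) = -1 → non-residue.
(42/59) = -1 → non-residue.
Total quadratic residues among the 4: 1.

1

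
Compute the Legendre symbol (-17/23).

1

Euler's criterion: (-17/23) ≡ 6^11 (mod 23).
6^2 ≡ 13 (mod 23)
6^4 ≡ 8 (mod 23)
6^8 ≡ 18 (mod 23)
6^11 = 6^(8+2+1) ≡ 1 (mod 23).
Result is 1, so (-17/23) = 1.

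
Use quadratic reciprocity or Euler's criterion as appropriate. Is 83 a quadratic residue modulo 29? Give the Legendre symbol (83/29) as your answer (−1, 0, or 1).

1

First reduce: 83 ≡ 25 (mod 29).
Reciprocity: 25 ≡ 1 and 29 ≡ 1 (mod 4), so (25/29) = +(29/25).
Reduce top mod 25: now compute (4/25).
Pull out 2^2: since 25 ≡ 1 (mod 8), (2/25) = +1, so (2/25)^2 = +1.
Reached (1/25) = 1. Collecting the sign flips along the way, the symbol is +1.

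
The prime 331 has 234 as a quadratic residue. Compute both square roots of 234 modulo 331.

Since 331 ≡ 3 (mod 4), a square root of 234 is 234^((331+1)/4) = 234^83 mod 331.
Repeated squaring: 234^2≡141, 234^4≡21, 234^8≡110, 234^16≡184, 234^32≡94, 234^64≡230 (mod 331).
234^83 = 234^(64+16+2+1) ≡ 123 (mod 331).
Check: 123² = 15129 ≡ 234 (mod 331). The two roots are 123 and 208.

123, 208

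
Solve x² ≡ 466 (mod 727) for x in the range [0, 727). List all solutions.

307, 420

Since 727 ≡ 3 (mod 4), a square root of 466 is 466^((727+1)/4) = 466^182 mod 727.
Repeated squaring: 466^2≡510, 466^4≡561, 466^8≡657, 466^16≡538, 466^32≡98, 466^64≡153, 466^128≡145 (mod 727).
466^182 = 466^(128+32+16+4+2) ≡ 420 (mod 727).
Check: 420² = 176400 ≡ 466 (mod 727). The two roots are 307 and 420.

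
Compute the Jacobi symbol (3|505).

1

Reciprocity: 3 ≡ 3 and 505 ≡ 1 (mod 4), so (3/505) = +(505/3).
Reduce top mod 3: now compute (1/3).
Reached (1/3) = 1. Collecting the sign flips along the way, the symbol is +1.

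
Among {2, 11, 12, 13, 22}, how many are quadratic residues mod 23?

(2/23) = +1 → QR.
(11/23) = -1 → non-residue.
(12/23) = +1 → QR.
(13/23) = +1 → QR.
(22/23) = -1 → non-residue.
Total quadratic residues among the 5: 3.

3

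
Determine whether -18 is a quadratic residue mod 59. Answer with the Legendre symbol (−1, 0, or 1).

1

First reduce: -18 ≡ 41 (mod 59).
Reciprocity: 41 ≡ 1 and 59 ≡ 3 (mod 4), so (41/59) = +(59/41).
Reduce top mod 41: now compute (18/41).
Pull out 2: since 41 ≡ 1 (mod 8), (2/41) = +1.
Reciprocity: 9 ≡ 1 and 41 ≡ 1 (mod 4), so (9/41) = +(41/9).
Reduce top mod 9: now compute (5/9).
Reciprocity: 5 ≡ 1 and 9 ≡ 1 (mod 4), so (5/9) = +(9/5).
Reduce top mod 5: now compute (4/5).
Pull out 2^2: since 5 ≡ 5 (mod 8), (2/5) = -1, so (2/5)^2 = +1.
Reached (1/5) = 1. Collecting the sign flips along the way, the symbol is +1.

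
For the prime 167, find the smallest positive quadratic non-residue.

5

(2/167) = +1, so 2 is a residue.
(3/167) = +1, so 3 is a residue.
(4/167) = +1, so 4 is a residue.
(5/167) = −1, so 5 is the smallest positive non-residue mod 167.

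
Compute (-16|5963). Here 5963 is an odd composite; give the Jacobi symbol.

First reduce: -16 ≡ 5947 (mod 5963).
Reciprocity: 5947 ≡ 3 and 5963 ≡ 3 (mod 4), so (5947/5963) = −(5963/5947).
Reduce top mod 5947: now compute (16/5947).
Pull out 2^4: since 5947 ≡ 3 (mod 8), (2/5947) = -1, so (2/5947)^4 = +1.
Reached (1/5947) = 1. Collecting the sign flips along the way, the symbol is -1.

-1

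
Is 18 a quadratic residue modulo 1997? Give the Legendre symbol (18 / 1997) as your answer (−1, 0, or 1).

-1

Pull out 2: since 1997 ≡ 5 (mod 8), (2/1997) = -1.
Reciprocity: 9 ≡ 1 and 1997 ≡ 1 (mod 4), so (9/1997) = +(1997/9).
Reduce top mod 9: now compute (8/9).
Pull out 2^3: since 9 ≡ 1 (mod 8), (2/9) = +1, so (2/9)^3 = +1.
Reached (1/9) = 1. Collecting the sign flips along the way, the symbol is -1.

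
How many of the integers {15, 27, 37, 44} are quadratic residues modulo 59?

(15/59) = +1 → QR.
(27/59) = +1 → QR.
(37/59) = -1 → non-residue.
(44/59) = -1 → non-residue.
Total quadratic residues among the 4: 2.

2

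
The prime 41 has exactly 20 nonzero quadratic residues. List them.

Square k = 1,…,20 (k and 41−k give the same square):
1²=1, 2²=4, 3²=9, 4²=16, 5²=25, 6²=36, 7²≡8, 8²≡23, 9²≡40, 10²≡18, 11²≡39, 12²≡21, 13²≡5, 14²≡32, 15²≡20, 16²≡10, 17²≡2, 18²≡37, 19²≡33, 20²≡31 (mod 41).
So the quadratic residues mod 41 are {1, 2, 4, 5, 8, 9, 10, 16, 18, 20, 21, 23, 25, 31, 32, 33, 36, 37, 39, 40}.

1, 2, 4, 5, 8, 9, 10, 16, 18, 20, 21, 23, 25, 31, 32, 33, 36, 37, 39, 40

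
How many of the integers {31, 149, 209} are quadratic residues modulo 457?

0

(31/457) = -1 → non-residue.
(149/457) = -1 → non-residue.
(209/457) = -1 → non-residue.
Total quadratic residues among the 3: 0.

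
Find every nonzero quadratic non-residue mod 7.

Square k = 1,…,3 (k and 7−k give the same square):
1²=1, 2²=4, 3²≡2 (mod 7).
The residues are {1, 2, 4}; the non-residues are the remaining 3 nonzero classes.

3 5 6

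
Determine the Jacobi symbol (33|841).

Reciprocity: 33 ≡ 1 and 841 ≡ 1 (mod 4), so (33/841) = +(841/33).
Reduce top mod 33: now compute (16/33).
Pull out 2^4: since 33 ≡ 1 (mod 8), (2/33) = +1, so (2/33)^4 = +1.
Reached (1/33) = 1. Collecting the sign flips along the way, the symbol is +1.

1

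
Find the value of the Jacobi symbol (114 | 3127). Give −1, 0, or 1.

Pull out 2: since 3127 ≡ 7 (mod 8), (2/3127) = +1.
Reciprocity: 57 ≡ 1 and 3127 ≡ 3 (mod 4), so (57/3127) = +(3127/57).
Reduce top mod 57: now compute (49/57).
Reciprocity: 49 ≡ 1 and 57 ≡ 1 (mod 4), so (49/57) = +(57/49).
Reduce top mod 49: now compute (8/49).
Pull out 2^3: since 49 ≡ 1 (mod 8), (2/49) = +1, so (2/49)^3 = +1.
Reached (1/49) = 1. Collecting the sign flips along the way, the symbol is +1.

1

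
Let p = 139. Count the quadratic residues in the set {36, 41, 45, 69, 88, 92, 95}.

(36/139) = +1 → QR.
(41/139) = +1 → QR.
(45/139) = +1 → QR.
(69/139) = +1 → QR.
(88/139) = -1 → non-residue.
(92/139) = -1 → non-residue.
(95/139) = -1 → non-residue.
Total quadratic residues among the 7: 4.

4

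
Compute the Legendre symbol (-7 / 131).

Euler's criterion: (-7/131) ≡ 124^65 (mod 131).
124^2 ≡ 49 (mod 131)
124^4 ≡ 43 (mod 131)
124^8 ≡ 15 (mod 131)
124^16 ≡ 94 (mod 131)
124^32 ≡ 59 (mod 131)
124^64 ≡ 75 (mod 131)
124^65 = 124^(64+1) ≡ 130 (mod 131).
Result is 130 ≡ −1, so (-7/131) = −1.

-1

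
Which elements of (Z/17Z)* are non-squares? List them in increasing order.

Square k = 1,…,8 (k and 17−k give the same square):
1²=1, 2²=4, 3²=9, 4²=16, 5²≡8, 6²≡2, 7²≡15, 8²≡13 (mod 17).
The residues are {1, 2, 4, 8, 9, 13, 15, 16}; the non-residues are the remaining 8 nonzero classes.

3 5 6 7 10 11 12 14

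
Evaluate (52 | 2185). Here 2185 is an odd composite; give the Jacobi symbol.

1

Pull out 2^2: since 2185 ≡ 1 (mod 8), (2/2185) = +1, so (2/2185)^2 = +1.
Reciprocity: 13 ≡ 1 and 2185 ≡ 1 (mod 4), so (13/2185) = +(2185/13).
Reduce top mod 13: now compute (1/13).
Reached (1/13) = 1. Collecting the sign flips along the way, the symbol is +1.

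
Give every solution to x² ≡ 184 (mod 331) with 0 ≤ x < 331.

110, 221

Since 331 ≡ 3 (mod 4), a square root of 184 is 184^((331+1)/4) = 184^83 mod 331.
Repeated squaring: 184^2≡94, 184^4≡230, 184^8≡271, 184^16≡290, 184^32≡26, 184^64≡14 (mod 331).
184^83 = 184^(64+16+2+1) ≡ 110 (mod 331).
Check: 110² = 12100 ≡ 184 (mod 331). The two roots are 110 and 221.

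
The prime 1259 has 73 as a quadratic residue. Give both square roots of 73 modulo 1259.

216, 1043

Since 1259 ≡ 3 (mod 4), a square root of 73 is 73^((1259+1)/4) = 73^315 mod 1259.
Repeated squaring: 73^2≡293, 73^4≡237, 73^8≡773, 73^16≡763, 73^32≡511, 73^64≡508, 73^128≡1228, 73^256≡961 (mod 1259).
73^315 = 73^(256+32+16+8+2+1) ≡ 1043 (mod 1259).
Check: 1043² = 1087849 ≡ 73 (mod 1259). The two roots are 216 and 1043.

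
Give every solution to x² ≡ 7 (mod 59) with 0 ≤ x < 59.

19, 40

Since 59 ≡ 3 (mod 4), a square root of 7 is 7^((59+1)/4) = 7^15 mod 59.
Repeated squaring: 7^2≡49, 7^4≡41, 7^8≡29 (mod 59).
7^15 = 7^(8+4+2+1) ≡ 19 (mod 59).
Check: 19² = 361 ≡ 7 (mod 59). The two roots are 19 and 40.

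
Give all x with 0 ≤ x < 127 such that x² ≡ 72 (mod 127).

Since 127 ≡ 3 (mod 4), a square root of 72 is 72^((127+1)/4) = 72^32 mod 127.
Repeated squaring: 72^2≡104, 72^4≡21, 72^8≡60, 72^16≡44, 72^32≡31 (mod 127).
72^32 = 72^(32) ≡ 31 (mod 127).
Check: 31² = 961 ≡ 72 (mod 127). The two roots are 31 and 96.

31, 96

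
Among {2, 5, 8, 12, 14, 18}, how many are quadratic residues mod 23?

4

(2/23) = +1 → QR.
(5/23) = -1 → non-residue.
(8/23) = +1 → QR.
(12/23) = +1 → QR.
(14/23) = -1 → non-residue.
(18/23) = +1 → QR.
Total quadratic residues among the 6: 4.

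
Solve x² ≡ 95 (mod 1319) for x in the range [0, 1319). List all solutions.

486, 833

Since 1319 ≡ 3 (mod 4), a square root of 95 is 95^((1319+1)/4) = 95^330 mod 1319.
Repeated squaring: 95^2≡1111, 95^4≡1056, 95^8≡581, 95^16≡1216, 95^32≡57, 95^64≡611, 95^128≡44, 95^256≡617 (mod 1319).
95^330 = 95^(256+64+8+2) ≡ 486 (mod 1319).
Check: 486² = 236196 ≡ 95 (mod 1319). The two roots are 486 and 833.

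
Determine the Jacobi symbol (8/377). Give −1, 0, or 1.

Pull out 2^3: since 377 ≡ 1 (mod 8), (2/377) = +1, so (2/377)^3 = +1.
Reached (1/377) = 1. Collecting the sign flips along the way, the symbol is +1.

1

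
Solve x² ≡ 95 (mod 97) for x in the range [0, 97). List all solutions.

97 ≡ 1 (mod 4), so we find a root by search.
Trying successive values, 17² = 289 ≡ 95 (mod 97). The other root is 97 − 17 = 80.

17, 80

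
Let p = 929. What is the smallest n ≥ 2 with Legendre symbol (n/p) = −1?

(2/929) = +1, so 2 is a residue.
(3/929) = −1, so 3 is the smallest positive non-residue mod 929.

3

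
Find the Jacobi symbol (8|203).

-1

Pull out 2^3: since 203 ≡ 3 (mod 8), (2/203) = -1, so (2/203)^3 = -1.
Reached (1/203) = 1. Collecting the sign flips along the way, the symbol is -1.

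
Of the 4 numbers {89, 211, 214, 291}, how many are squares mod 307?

(89/307) = +1 → QR.
(211/307) = -1 → non-residue.
(214/307) = -1 → non-residue.
(291/307) = -1 → non-residue.
Total quadratic residues among the 4: 1.

1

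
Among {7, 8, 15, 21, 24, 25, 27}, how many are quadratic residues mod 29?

(7/29) = +1 → QR.
(8/29) = -1 → non-residue.
(15/29) = -1 → non-residue.
(21/29) = -1 → non-residue.
(24/29) = +1 → QR.
(25/29) = +1 → QR.
(27/29) = -1 → non-residue.
Total quadratic residues among the 7: 3.

3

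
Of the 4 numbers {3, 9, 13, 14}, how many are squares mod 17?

(3/17) = -1 → non-residue.
(9/17) = +1 → QR.
(13/17) = +1 → QR.
(14/17) = -1 → non-residue.
Total quadratic residues among the 4: 2.

2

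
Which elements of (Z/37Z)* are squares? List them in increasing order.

Square k = 1,…,18 (k and 37−k give the same square):
1²=1, 2²=4, 3²=9, 4²=16, 5²=25, 6²=36, 7²≡12, 8²≡27, 9²≡7, 10²≡26, 11²≡10, 12²≡33, 13²≡21, 14²≡11, 15²≡3, 16²≡34, 17²≡30, 18²≡28 (mod 37).
So the quadratic residues mod 37 are {1, 3, 4, 7, 9, 10, 11, 12, 16, 21, 25, 26, 27, 28, 30, 33, 34, 36}.

1,3,4,7,9,10,11,12,16,21,25,26,27,28,30,33,34,36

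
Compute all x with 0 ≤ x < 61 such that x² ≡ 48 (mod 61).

29, 32

61 ≡ 1 (mod 4), so we find a root by search.
Trying successive values, 29² = 841 ≡ 48 (mod 61). The other root is 61 − 29 = 32.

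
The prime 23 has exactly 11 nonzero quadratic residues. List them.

Square k = 1,…,11 (k and 23−k give the same square):
1²=1, 2²=4, 3²=9, 4²=16, 5²≡2, 6²≡13, 7²≡3, 8²≡18, 9²≡12, 10²≡8, 11²≡6 (mod 23).
So the quadratic residues mod 23 are {1, 2, 3, 4, 6, 8, 9, 12, 13, 16, 18}.

1, 2, 3, 4, 6, 8, 9, 12, 13, 16, 18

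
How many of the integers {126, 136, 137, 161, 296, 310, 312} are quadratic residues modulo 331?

(126/331) = +1 → QR.
(136/331) = -1 → non-residue.
(137/331) = -1 → non-residue.
(161/331) = +1 → QR.
(296/331) = +1 → QR.
(310/331) = -1 → non-residue.
(312/331) = -1 → non-residue.
Total quadratic residues among the 7: 3.

3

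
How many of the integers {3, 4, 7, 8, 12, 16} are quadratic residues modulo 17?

3

(3/17) = -1 → non-residue.
(4/17) = +1 → QR.
(7/17) = -1 → non-residue.
(8/17) = +1 → QR.
(12/17) = -1 → non-residue.
(16/17) = +1 → QR.
Total quadratic residues among the 6: 3.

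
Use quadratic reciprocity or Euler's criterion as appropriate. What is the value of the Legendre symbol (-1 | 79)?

First reduce: -1 ≡ 78 (mod 79).
Pull out 2: since 79 ≡ 7 (mod 8), (2/79) = +1.
Reciprocity: 39 ≡ 3 and 79 ≡ 3 (mod 4), so (39/79) = −(79/39).
Reduce top mod 39: now compute (1/39).
Reached (1/39) = 1. Collecting the sign flips along the way, the symbol is -1.

-1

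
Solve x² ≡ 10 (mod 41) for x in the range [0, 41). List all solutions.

41 ≡ 1 (mod 4), so we find a root by search.
Trying successive values, 16² = 256 ≡ 10 (mod 41). The other root is 41 − 16 = 25.

16, 25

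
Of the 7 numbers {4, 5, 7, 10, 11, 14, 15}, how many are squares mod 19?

4

(4/19) = +1 → QR.
(5/19) = +1 → QR.
(7/19) = +1 → QR.
(10/19) = -1 → non-residue.
(11/19) = +1 → QR.
(14/19) = -1 → non-residue.
(15/19) = -1 → non-residue.
Total quadratic residues among the 7: 4.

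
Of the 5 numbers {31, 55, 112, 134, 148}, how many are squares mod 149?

3

(31/149) = +1 → QR.
(55/149) = -1 → non-residue.
(112/149) = +1 → QR.
(134/149) = -1 → non-residue.
(148/149) = +1 → QR.
Total quadratic residues among the 5: 3.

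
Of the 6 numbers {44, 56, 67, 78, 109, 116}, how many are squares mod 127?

(44/127) = +1 → QR.
(56/127) = -1 → non-residue.
(67/127) = -1 → non-residue.
(78/127) = -1 → non-residue.
(109/127) = -1 → non-residue.
(116/127) = -1 → non-residue.
Total quadratic residues among the 6: 1.

1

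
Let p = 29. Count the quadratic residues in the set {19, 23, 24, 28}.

(19/29) = -1 → non-residue.
(23/29) = +1 → QR.
(24/29) = +1 → QR.
(28/29) = +1 → QR.
Total quadratic residues among the 4: 3.

3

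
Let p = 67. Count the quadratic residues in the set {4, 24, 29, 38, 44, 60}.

4

(4/67) = +1 → QR.
(24/67) = +1 → QR.
(29/67) = +1 → QR.
(38/67) = -1 → non-residue.
(44/67) = -1 → non-residue.
(60/67) = +1 → QR.
Total quadratic residues among the 6: 4.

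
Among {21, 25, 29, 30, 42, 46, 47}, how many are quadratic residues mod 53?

5

(21/53) = -1 → non-residue.
(25/53) = +1 → QR.
(29/53) = +1 → QR.
(30/53) = -1 → non-residue.
(42/53) = +1 → QR.
(46/53) = +1 → QR.
(47/53) = +1 → QR.
Total quadratic residues among the 7: 5.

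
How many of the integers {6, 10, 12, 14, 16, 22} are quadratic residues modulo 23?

3

(6/23) = +1 → QR.
(10/23) = -1 → non-residue.
(12/23) = +1 → QR.
(14/23) = -1 → non-residue.
(16/23) = +1 → QR.
(22/23) = -1 → non-residue.
Total quadratic residues among the 6: 3.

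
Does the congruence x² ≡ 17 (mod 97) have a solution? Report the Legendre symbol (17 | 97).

-1

Reciprocity: 17 ≡ 1 and 97 ≡ 1 (mod 4), so (17/97) = +(97/17).
Reduce top mod 17: now compute (12/17).
Pull out 2^2: since 17 ≡ 1 (mod 8), (2/17) = +1, so (2/17)^2 = +1.
Reciprocity: 3 ≡ 3 and 17 ≡ 1 (mod 4), so (3/17) = +(17/3).
Reduce top mod 3: now compute (2/3).
Pull out 2: since 3 ≡ 3 (mod 8), (2/3) = -1.
Reached (1/3) = 1. Collecting the sign flips along the way, the symbol is -1.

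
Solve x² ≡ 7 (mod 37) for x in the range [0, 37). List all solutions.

9, 28

37 ≡ 1 (mod 4), so we find a root by search.
Trying successive values, 9² = 81 ≡ 7 (mod 37). The other root is 37 − 9 = 28.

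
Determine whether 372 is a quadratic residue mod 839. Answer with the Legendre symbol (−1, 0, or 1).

Euler's criterion: (372/839) ≡ 372^419 (mod 839).
372^2 ≡ 788 (mod 839)
372^4 ≡ 84 (mod 839)
372^8 ≡ 344 (mod 839)
372^16 ≡ 37 (mod 839)
372^32 ≡ 530 (mod 839)
372^64 ≡ 674 (mod 839)
372^128 ≡ 377 (mod 839)
372^256 ≡ 338 (mod 839)
372^419 = 372^(256+128+32+2+1) ≡ 838 (mod 839).
Result is 838 ≡ −1, so (372/839) = −1.

-1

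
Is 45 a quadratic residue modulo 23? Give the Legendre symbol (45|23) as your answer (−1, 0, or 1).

-1

First reduce: 45 ≡ 22 (mod 23).
Pull out 2: since 23 ≡ 7 (mod 8), (2/23) = +1.
Reciprocity: 11 ≡ 3 and 23 ≡ 3 (mod 4), so (11/23) = −(23/11).
Reduce top mod 11: now compute (1/11).
Reached (1/11) = 1. Collecting the sign flips along the way, the symbol is -1.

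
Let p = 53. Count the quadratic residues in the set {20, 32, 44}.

(20/53) = -1 → non-residue.
(32/53) = -1 → non-residue.
(44/53) = +1 → QR.
Total quadratic residues among the 3: 1.

1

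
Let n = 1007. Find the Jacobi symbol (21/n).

1

Reciprocity: 21 ≡ 1 and 1007 ≡ 3 (mod 4), so (21/1007) = +(1007/21).
Reduce top mod 21: now compute (20/21).
Pull out 2^2: since 21 ≡ 5 (mod 8), (2/21) = -1, so (2/21)^2 = +1.
Reciprocity: 5 ≡ 1 and 21 ≡ 1 (mod 4), so (5/21) = +(21/5).
Reduce top mod 5: now compute (1/5).
Reached (1/5) = 1. Collecting the sign flips along the way, the symbol is +1.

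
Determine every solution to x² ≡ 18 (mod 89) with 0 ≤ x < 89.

14, 75

89 ≡ 1 (mod 4), so we find a root by search.
Trying successive values, 14² = 196 ≡ 18 (mod 89). The other root is 89 − 14 = 75.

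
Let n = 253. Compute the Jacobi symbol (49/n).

1

Reciprocity: 49 ≡ 1 and 253 ≡ 1 (mod 4), so (49/253) = +(253/49).
Reduce top mod 49: now compute (8/49).
Pull out 2^3: since 49 ≡ 1 (mod 8), (2/49) = +1, so (2/49)^3 = +1.
Reached (1/49) = 1. Collecting the sign flips along the way, the symbol is +1.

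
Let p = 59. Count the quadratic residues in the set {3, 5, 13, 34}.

(3/59) = +1 → QR.
(5/59) = +1 → QR.
(13/59) = -1 → non-residue.
(34/59) = -1 → non-residue.
Total quadratic residues among the 4: 2.

2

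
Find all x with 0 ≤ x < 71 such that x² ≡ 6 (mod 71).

19, 52

Since 71 ≡ 3 (mod 4), a square root of 6 is 6^((71+1)/4) = 6^18 mod 71.
Repeated squaring: 6^2≡36, 6^4≡18, 6^8≡40, 6^16≡38 (mod 71).
6^18 = 6^(16+2) ≡ 19 (mod 71).
Check: 19² = 361 ≡ 6 (mod 71). The two roots are 19 and 52.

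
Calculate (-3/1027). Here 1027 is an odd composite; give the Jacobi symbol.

First reduce: -3 ≡ 1024 (mod 1027).
Pull out 2^10: since 1027 ≡ 3 (mod 8), (2/1027) = -1, so (2/1027)^10 = +1.
Reached (1/1027) = 1. Collecting the sign flips along the way, the symbol is +1.

1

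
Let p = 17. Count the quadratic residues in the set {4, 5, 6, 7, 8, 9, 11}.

3

(4/17) = +1 → QR.
(5/17) = -1 → non-residue.
(6/17) = -1 → non-residue.
(7/17) = -1 → non-residue.
(8/17) = +1 → QR.
(9/17) = +1 → QR.
(11/17) = -1 → non-residue.
Total quadratic residues among the 7: 3.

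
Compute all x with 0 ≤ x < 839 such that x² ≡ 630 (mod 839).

399, 440

Since 839 ≡ 3 (mod 4), a square root of 630 is 630^((839+1)/4) = 630^210 mod 839.
Repeated squaring: 630^2≡53, 630^4≡292, 630^8≡525, 630^16≡433, 630^32≡392, 630^64≡127, 630^128≡188 (mod 839).
630^210 = 630^(128+64+16+2) ≡ 399 (mod 839).
Check: 399² = 159201 ≡ 630 (mod 839). The two roots are 399 and 440.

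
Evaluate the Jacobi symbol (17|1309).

Reciprocity: 17 ≡ 1 and 1309 ≡ 1 (mod 4), so (17/1309) = +(1309/17).
Reduce top mod 17: now compute (0/17).
Top reduces to 0: gcd > 1, so the symbol is 0.

0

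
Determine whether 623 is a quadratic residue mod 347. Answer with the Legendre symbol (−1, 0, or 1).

-1

First reduce: 623 ≡ 276 (mod 347).
Pull out 2^2: since 347 ≡ 3 (mod 8), (2/347) = -1, so (2/347)^2 = +1.
Reciprocity: 69 ≡ 1 and 347 ≡ 3 (mod 4), so (69/347) = +(347/69).
Reduce top mod 69: now compute (2/69).
Pull out 2: since 69 ≡ 5 (mod 8), (2/69) = -1.
Reached (1/69) = 1. Collecting the sign flips along the way, the symbol is -1.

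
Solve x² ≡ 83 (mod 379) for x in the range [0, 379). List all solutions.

Since 379 ≡ 3 (mod 4), a square root of 83 is 83^((379+1)/4) = 83^95 mod 379.
Repeated squaring: 83^2≡67, 83^4≡320, 83^8≡70, 83^16≡352, 83^32≡350, 83^64≡83 (mod 379).
83^95 = 83^(64+16+8+4+2+1) ≡ 350 (mod 379).
Check: 350² = 122500 ≡ 83 (mod 379). The two roots are 29 and 350.

29, 350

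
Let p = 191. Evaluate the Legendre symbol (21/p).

Euler's criterion: (21/191) ≡ 21^95 (mod 191).
21^2 ≡ 59 (mod 191)
21^4 ≡ 43 (mod 191)
21^8 ≡ 130 (mod 191)
21^16 ≡ 92 (mod 191)
21^32 ≡ 60 (mod 191)
21^64 ≡ 162 (mod 191)
21^95 = 21^(64+16+8+4+2+1) ≡ 190 (mod 191).
Result is 190 ≡ −1, so (21/191) = −1.

-1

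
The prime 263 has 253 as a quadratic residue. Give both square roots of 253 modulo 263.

76, 187

Since 263 ≡ 3 (mod 4), a square root of 253 is 253^((263+1)/4) = 253^66 mod 263.
Repeated squaring: 253^2≡100, 253^4≡6, 253^8≡36, 253^16≡244, 253^32≡98, 253^64≡136 (mod 263).
253^66 = 253^(64+2) ≡ 187 (mod 263).
Check: 187² = 34969 ≡ 253 (mod 263). The two roots are 76 and 187.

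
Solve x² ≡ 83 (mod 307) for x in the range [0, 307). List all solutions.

Since 307 ≡ 3 (mod 4), a square root of 83 is 83^((307+1)/4) = 83^77 mod 307.
Repeated squaring: 83^2≡135, 83^4≡112, 83^8≡264, 83^16≡7, 83^32≡49, 83^64≡252 (mod 307).
83^77 = 83^(64+8+4+1) ≡ 156 (mod 307).
Check: 156² = 24336 ≡ 83 (mod 307). The two roots are 151 and 156.

151, 156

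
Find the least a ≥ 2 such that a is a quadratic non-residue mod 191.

7

(2/191) = +1, so 2 is a residue.
(3/191) = +1, so 3 is a residue.
(4/191) = +1, so 4 is a residue.
(5/191) = +1, so 5 is a residue.
(6/191) = +1, so 6 is a residue.
(7/191) = −1, so 7 is the smallest positive non-residue mod 191.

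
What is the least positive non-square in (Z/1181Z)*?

2

(2/1181) = −1, so 2 is the smallest positive non-residue mod 1181.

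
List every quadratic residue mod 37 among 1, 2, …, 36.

1,3,4,7,9,10,11,12,16,21,25,26,27,28,30,33,34,36

Square k = 1,…,18 (k and 37−k give the same square):
1²=1, 2²=4, 3²=9, 4²=16, 5²=25, 6²=36, 7²≡12, 8²≡27, 9²≡7, 10²≡26, 11²≡10, 12²≡33, 13²≡21, 14²≡11, 15²≡3, 16²≡34, 17²≡30, 18²≡28 (mod 37).
So the quadratic residues mod 37 are {1, 3, 4, 7, 9, 10, 11, 12, 16, 21, 25, 26, 27, 28, 30, 33, 34, 36}.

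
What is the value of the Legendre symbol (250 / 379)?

-1

Euler's criterion: (250/379) ≡ 250^189 (mod 379).
250^2 ≡ 344 (mod 379)
250^4 ≡ 88 (mod 379)
250^8 ≡ 164 (mod 379)
250^16 ≡ 366 (mod 379)
250^32 ≡ 169 (mod 379)
250^64 ≡ 136 (mod 379)
250^128 ≡ 304 (mod 379)
250^189 = 250^(128+32+16+8+4+1) ≡ 378 (mod 379).
Result is 378 ≡ −1, so (250/379) = −1.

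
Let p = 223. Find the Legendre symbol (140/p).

-1

Euler's criterion: (140/223) ≡ 140^111 (mod 223).
140^2 ≡ 199 (mod 223)
140^4 ≡ 130 (mod 223)
140^8 ≡ 175 (mod 223)
140^16 ≡ 74 (mod 223)
140^32 ≡ 124 (mod 223)
140^64 ≡ 212 (mod 223)
140^111 = 140^(64+32+8+4+2+1) ≡ 222 (mod 223).
Result is 222 ≡ −1, so (140/223) = −1.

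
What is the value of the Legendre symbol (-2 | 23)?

First reduce: -2 ≡ 21 (mod 23).
Reciprocity: 21 ≡ 1 and 23 ≡ 3 (mod 4), so (21/23) = +(23/21).
Reduce top mod 21: now compute (2/21).
Pull out 2: since 21 ≡ 5 (mod 8), (2/21) = -1.
Reached (1/21) = 1. Collecting the sign flips along the way, the symbol is -1.

-1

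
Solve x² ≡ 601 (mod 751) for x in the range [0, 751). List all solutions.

66, 685

Since 751 ≡ 3 (mod 4), a square root of 601 is 601^((751+1)/4) = 601^188 mod 751.
Repeated squaring: 601^2≡721, 601^4≡149, 601^8≡422, 601^16≡97, 601^32≡397, 601^64≡650, 601^128≡438 (mod 751).
601^188 = 601^(128+32+16+8+4) ≡ 66 (mod 751).
Check: 66² = 4356 ≡ 601 (mod 751). The two roots are 66 and 685.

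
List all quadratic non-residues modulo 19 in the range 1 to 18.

2, 3, 8, 10, 12, 13, 14, 15, 18

Square k = 1,…,9 (k and 19−k give the same square):
1²=1, 2²=4, 3²=9, 4²=16, 5²≡6, 6²≡17, 7²≡11, 8²≡7, 9²≡5 (mod 19).
The residues are {1, 4, 5, 6, 7, 9, 11, 16, 17}; the non-residues are the remaining 9 nonzero classes.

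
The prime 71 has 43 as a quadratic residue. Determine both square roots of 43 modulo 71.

16, 55

Since 71 ≡ 3 (mod 4), a square root of 43 is 43^((71+1)/4) = 43^18 mod 71.
Repeated squaring: 43^2≡3, 43^4≡9, 43^8≡10, 43^16≡29 (mod 71).
43^18 = 43^(16+2) ≡ 16 (mod 71).
Check: 16² = 256 ≡ 43 (mod 71). The two roots are 16 and 55.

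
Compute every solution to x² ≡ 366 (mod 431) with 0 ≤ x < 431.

Since 431 ≡ 3 (mod 4), a square root of 366 is 366^((431+1)/4) = 366^108 mod 431.
Repeated squaring: 366^2≡346, 366^4≡329, 366^8≡60, 366^16≡152, 366^32≡261, 366^64≡23 (mod 431).
366^108 = 366^(64+32+8+4) ≡ 80 (mod 431).
Check: 80² = 6400 ≡ 366 (mod 431). The two roots are 80 and 351.

80, 351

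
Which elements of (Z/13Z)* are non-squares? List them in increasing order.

Square k = 1,…,6 (k and 13−k give the same square):
1²=1, 2²=4, 3²=9, 4²≡3, 5²≡12, 6²≡10 (mod 13).
The residues are {1, 3, 4, 9, 10, 12}; the non-residues are the remaining 6 nonzero classes.

2, 5, 6, 7, 8, 11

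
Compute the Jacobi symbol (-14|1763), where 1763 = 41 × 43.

First reduce: -14 ≡ 1749 (mod 1763).
Reciprocity: 1749 ≡ 1 and 1763 ≡ 3 (mod 4), so (1749/1763) = +(1763/1749).
Reduce top mod 1749: now compute (14/1749).
Pull out 2: since 1749 ≡ 5 (mod 8), (2/1749) = -1.
Reciprocity: 7 ≡ 3 and 1749 ≡ 1 (mod 4), so (7/1749) = +(1749/7).
Reduce top mod 7: now compute (6/7).
Pull out 2: since 7 ≡ 7 (mod 8), (2/7) = +1.
Reciprocity: 3 ≡ 3 and 7 ≡ 3 (mod 4), so (3/7) = −(7/3).
Reduce top mod 3: now compute (1/3).
Reached (1/3) = 1. Collecting the sign flips along the way, the symbol is +1.

1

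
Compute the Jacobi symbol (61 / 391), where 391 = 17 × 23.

1

Reciprocity: 61 ≡ 1 and 391 ≡ 3 (mod 4), so (61/391) = +(391/61).
Reduce top mod 61: now compute (25/61).
Reciprocity: 25 ≡ 1 and 61 ≡ 1 (mod 4), so (25/61) = +(61/25).
Reduce top mod 25: now compute (11/25).
Reciprocity: 11 ≡ 3 and 25 ≡ 1 (mod 4), so (11/25) = +(25/11).
Reduce top mod 11: now compute (3/11).
Reciprocity: 3 ≡ 3 and 11 ≡ 3 (mod 4), so (3/11) = −(11/3).
Reduce top mod 3: now compute (2/3).
Pull out 2: since 3 ≡ 3 (mod 8), (2/3) = -1.
Reached (1/3) = 1. Collecting the sign flips along the way, the symbol is +1.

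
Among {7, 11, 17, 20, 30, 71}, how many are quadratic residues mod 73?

(7/73) = -1 → non-residue.
(11/73) = -1 → non-residue.
(17/73) = -1 → non-residue.
(20/73) = -1 → non-residue.
(30/73) = -1 → non-residue.
(71/73) = +1 → QR.
Total quadratic residues among the 6: 1.

1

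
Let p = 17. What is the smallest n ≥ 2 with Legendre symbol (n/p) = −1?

3

(2/17) = +1, so 2 is a residue.
(3/17) = −1, so 3 is the smallest positive non-residue mod 17.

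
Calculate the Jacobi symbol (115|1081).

0

Reciprocity: 115 ≡ 3 and 1081 ≡ 1 (mod 4), so (115/1081) = +(1081/115).
Reduce top mod 115: now compute (46/115).
Pull out 2: since 115 ≡ 3 (mod 8), (2/115) = -1.
Reciprocity: 23 ≡ 3 and 115 ≡ 3 (mod 4), so (23/115) = −(115/23).
Reduce top mod 23: now compute (0/23).
Top reduces to 0: gcd > 1, so the symbol is 0.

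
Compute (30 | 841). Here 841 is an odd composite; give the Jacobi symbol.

Pull out 2: since 841 ≡ 1 (mod 8), (2/841) = +1.
Reciprocity: 15 ≡ 3 and 841 ≡ 1 (mod 4), so (15/841) = +(841/15).
Reduce top mod 15: now compute (1/15).
Reached (1/15) = 1. Collecting the sign flips along the way, the symbol is +1.

1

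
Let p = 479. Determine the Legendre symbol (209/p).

-1

Euler's criterion: (209/479) ≡ 209^239 (mod 479).
209^2 ≡ 92 (mod 479)
209^4 ≡ 321 (mod 479)
209^8 ≡ 56 (mod 479)
209^16 ≡ 262 (mod 479)
209^32 ≡ 147 (mod 479)
209^64 ≡ 54 (mod 479)
209^128 ≡ 42 (mod 479)
209^239 = 209^(128+64+32+8+4+2+1) ≡ 478 (mod 479).
Result is 478 ≡ −1, so (209/479) = −1.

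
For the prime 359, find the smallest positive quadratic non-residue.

7

(2/359) = +1, so 2 is a residue.
(3/359) = +1, so 3 is a residue.
(4/359) = +1, so 4 is a residue.
(5/359) = +1, so 5 is a residue.
(6/359) = +1, so 6 is a residue.
(7/359) = −1, so 7 is the smallest positive non-residue mod 359.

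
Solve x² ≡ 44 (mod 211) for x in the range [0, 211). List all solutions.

Since 211 ≡ 3 (mod 4), a square root of 44 is 44^((211+1)/4) = 44^53 mod 211.
Repeated squaring: 44^2≡37, 44^4≡103, 44^8≡59, 44^16≡105, 44^32≡53 (mod 211).
44^53 = 44^(32+16+4+1) ≡ 172 (mod 211).
Check: 172² = 29584 ≡ 44 (mod 211). The two roots are 39 and 172.

39, 172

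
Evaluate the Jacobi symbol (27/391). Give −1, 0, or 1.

Reciprocity: 27 ≡ 3 and 391 ≡ 3 (mod 4), so (27/391) = −(391/27).
Reduce top mod 27: now compute (13/27).
Reciprocity: 13 ≡ 1 and 27 ≡ 3 (mod 4), so (13/27) = +(27/13).
Reduce top mod 13: now compute (1/13).
Reached (1/13) = 1. Collecting the sign flips along the way, the symbol is -1.

-1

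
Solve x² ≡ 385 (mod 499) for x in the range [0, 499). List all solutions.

Since 499 ≡ 3 (mod 4), a square root of 385 is 385^((499+1)/4) = 385^125 mod 499.
Repeated squaring: 385^2≡22, 385^4≡484, 385^8≡225, 385^16≡226, 385^32≡178, 385^64≡247 (mod 499).
385^125 = 385^(64+32+16+8+4+1) ≡ 297 (mod 499).
Check: 297² = 88209 ≡ 385 (mod 499). The two roots are 202 and 297.

202, 297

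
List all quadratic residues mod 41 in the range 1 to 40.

1, 2, 4, 5, 8, 9, 10, 16, 18, 20, 21, 23, 25, 31, 32, 33, 36, 37, 39, 40

Square k = 1,…,20 (k and 41−k give the same square):
1²=1, 2²=4, 3²=9, 4²=16, 5²=25, 6²=36, 7²≡8, 8²≡23, 9²≡40, 10²≡18, 11²≡39, 12²≡21, 13²≡5, 14²≡32, 15²≡20, 16²≡10, 17²≡2, 18²≡37, 19²≡33, 20²≡31 (mod 41).
So the quadratic residues mod 41 are {1, 2, 4, 5, 8, 9, 10, 16, 18, 20, 21, 23, 25, 31, 32, 33, 36, 37, 39, 40}.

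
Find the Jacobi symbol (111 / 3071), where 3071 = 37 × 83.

Reciprocity: 111 ≡ 3 and 3071 ≡ 3 (mod 4), so (111/3071) = −(3071/111).
Reduce top mod 111: now compute (74/111).
Pull out 2: since 111 ≡ 7 (mod 8), (2/111) = +1.
Reciprocity: 37 ≡ 1 and 111 ≡ 3 (mod 4), so (37/111) = +(111/37).
Reduce top mod 37: now compute (0/37).
Top reduces to 0: gcd > 1, so the symbol is 0.

0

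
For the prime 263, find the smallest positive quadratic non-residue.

(2/263) = +1, so 2 is a residue.
(3/263) = +1, so 3 is a residue.
(4/263) = +1, so 4 is a residue.
(5/263) = −1, so 5 is the smallest positive non-residue mod 263.

5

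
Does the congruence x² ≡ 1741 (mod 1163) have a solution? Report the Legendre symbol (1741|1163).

-1

First reduce: 1741 ≡ 578 (mod 1163).
Pull out 2: since 1163 ≡ 3 (mod 8), (2/1163) = -1.
Reciprocity: 289 ≡ 1 and 1163 ≡ 3 (mod 4), so (289/1163) = +(1163/289).
Reduce top mod 289: now compute (7/289).
Reciprocity: 7 ≡ 3 and 289 ≡ 1 (mod 4), so (7/289) = +(289/7).
Reduce top mod 7: now compute (2/7).
Pull out 2: since 7 ≡ 7 (mod 8), (2/7) = +1.
Reached (1/7) = 1. Collecting the sign flips along the way, the symbol is -1.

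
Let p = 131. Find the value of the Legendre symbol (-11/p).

Euler's criterion: (-11/131) ≡ 120^65 (mod 131).
120^2 ≡ 121 (mod 131)
120^4 ≡ 100 (mod 131)
120^8 ≡ 44 (mod 131)
120^16 ≡ 102 (mod 131)
120^32 ≡ 55 (mod 131)
120^64 ≡ 12 (mod 131)
120^65 = 120^(64+1) ≡ 130 (mod 131).
Result is 130 ≡ −1, so (-11/131) = −1.

-1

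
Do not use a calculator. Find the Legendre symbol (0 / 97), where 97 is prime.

0

Top reduces to 0: gcd > 1, so the symbol is 0.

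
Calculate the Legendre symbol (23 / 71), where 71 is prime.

Reciprocity: 23 ≡ 3 and 71 ≡ 3 (mod 4), so (23/71) = −(71/23).
Reduce top mod 23: now compute (2/23).
Pull out 2: since 23 ≡ 7 (mod 8), (2/23) = +1.
Reached (1/23) = 1. Collecting the sign flips along the way, the symbol is -1.

-1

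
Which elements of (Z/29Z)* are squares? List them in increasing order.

1 4 5 6 7 9 13 16 20 22 23 24 25 28

Square k = 1,…,14 (k and 29−k give the same square):
1²=1, 2²=4, 3²=9, 4²=16, 5²=25, 6²≡7, 7²≡20, 8²≡6, 9²≡23, 10²≡13, 11²≡5, 12²≡28, 13²≡24, 14²≡22 (mod 29).
So the quadratic residues mod 29 are {1, 4, 5, 6, 7, 9, 13, 16, 20, 22, 23, 24, 25, 28}.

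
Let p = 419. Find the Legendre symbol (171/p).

Reciprocity: 171 ≡ 3 and 419 ≡ 3 (mod 4), so (171/419) = −(419/171).
Reduce top mod 171: now compute (77/171).
Reciprocity: 77 ≡ 1 and 171 ≡ 3 (mod 4), so (77/171) = +(171/77).
Reduce top mod 77: now compute (17/77).
Reciprocity: 17 ≡ 1 and 77 ≡ 1 (mod 4), so (17/77) = +(77/17).
Reduce top mod 17: now compute (9/17).
Reciprocity: 9 ≡ 1 and 17 ≡ 1 (mod 4), so (9/17) = +(17/9).
Reduce top mod 9: now compute (8/9).
Pull out 2^3: since 9 ≡ 1 (mod 8), (2/9) = +1, so (2/9)^3 = +1.
Reached (1/9) = 1. Collecting the sign flips along the way, the symbol is -1.

-1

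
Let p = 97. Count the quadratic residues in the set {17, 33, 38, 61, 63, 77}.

2

(17/97) = -1 → non-residue.
(33/97) = +1 → QR.
(38/97) = -1 → non-residue.
(61/97) = +1 → QR.
(63/97) = -1 → non-residue.
(77/97) = -1 → non-residue.
Total quadratic residues among the 6: 2.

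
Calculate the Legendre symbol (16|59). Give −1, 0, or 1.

1

Pull out 2^4: since 59 ≡ 3 (mod 8), (2/59) = -1, so (2/59)^4 = +1.
Reached (1/59) = 1. Collecting the sign flips along the way, the symbol is +1.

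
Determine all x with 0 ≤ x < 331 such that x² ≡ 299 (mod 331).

31, 300

Since 331 ≡ 3 (mod 4), a square root of 299 is 299^((331+1)/4) = 299^83 mod 331.
Repeated squaring: 299^2≡31, 299^4≡299, 299^8≡31, 299^16≡299, 299^32≡31, 299^64≡299 (mod 331).
299^83 = 299^(64+16+2+1) ≡ 31 (mod 331).
Check: 31² = 961 ≡ 299 (mod 331). The two roots are 31 and 300.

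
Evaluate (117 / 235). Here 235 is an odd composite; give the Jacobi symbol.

Reciprocity: 117 ≡ 1 and 235 ≡ 3 (mod 4), so (117/235) = +(235/117).
Reduce top mod 117: now compute (1/117).
Reached (1/117) = 1. Collecting the sign flips along the way, the symbol is +1.

1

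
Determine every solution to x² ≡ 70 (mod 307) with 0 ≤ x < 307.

101, 206

Since 307 ≡ 3 (mod 4), a square root of 70 is 70^((307+1)/4) = 70^77 mod 307.
Repeated squaring: 70^2≡295, 70^4≡144, 70^8≡167, 70^16≡259, 70^32≡155, 70^64≡79 (mod 307).
70^77 = 70^(64+8+4+1) ≡ 101 (mod 307).
Check: 101² = 10201 ≡ 70 (mod 307). The two roots are 101 and 206.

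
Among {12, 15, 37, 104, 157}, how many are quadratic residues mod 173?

(12/173) = -1 → non-residue.
(15/173) = +1 → QR.
(37/173) = +1 → QR.
(104/173) = -1 → non-residue.
(157/173) = +1 → QR.
Total quadratic residues among the 5: 3.

3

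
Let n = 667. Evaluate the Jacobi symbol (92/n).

0

Pull out 2^2: since 667 ≡ 3 (mod 8), (2/667) = -1, so (2/667)^2 = +1.
Reciprocity: 23 ≡ 3 and 667 ≡ 3 (mod 4), so (23/667) = −(667/23).
Reduce top mod 23: now compute (0/23).
Top reduces to 0: gcd > 1, so the symbol is 0.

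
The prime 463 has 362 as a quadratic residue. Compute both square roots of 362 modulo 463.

134, 329

Since 463 ≡ 3 (mod 4), a square root of 362 is 362^((463+1)/4) = 362^116 mod 463.
Repeated squaring: 362^2≡15, 362^4≡225, 362^8≡158, 362^16≡425, 362^32≡55, 362^64≡247 (mod 463).
362^116 = 362^(64+32+16+4) ≡ 134 (mod 463).
Check: 134² = 17956 ≡ 362 (mod 463). The two roots are 134 and 329.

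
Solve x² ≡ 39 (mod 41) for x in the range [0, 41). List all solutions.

41 ≡ 1 (mod 4), so we find a root by search.
Trying successive values, 11² = 121 ≡ 39 (mod 41). The other root is 41 − 11 = 30.

11, 30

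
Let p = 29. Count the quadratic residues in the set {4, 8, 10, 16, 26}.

(4/29) = +1 → QR.
(8/29) = -1 → non-residue.
(10/29) = -1 → non-residue.
(16/29) = +1 → QR.
(26/29) = -1 → non-residue.
Total quadratic residues among the 5: 2.

2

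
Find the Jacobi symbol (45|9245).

Reciprocity: 45 ≡ 1 and 9245 ≡ 1 (mod 4), so (45/9245) = +(9245/45).
Reduce top mod 45: now compute (20/45).
Pull out 2^2: since 45 ≡ 5 (mod 8), (2/45) = -1, so (2/45)^2 = +1.
Reciprocity: 5 ≡ 1 and 45 ≡ 1 (mod 4), so (5/45) = +(45/5).
Reduce top mod 5: now compute (0/5).
Top reduces to 0: gcd > 1, so the symbol is 0.

0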